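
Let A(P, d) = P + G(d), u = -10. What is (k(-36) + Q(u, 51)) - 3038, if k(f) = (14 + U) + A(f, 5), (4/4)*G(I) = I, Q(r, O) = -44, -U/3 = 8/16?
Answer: -6201/2 ≈ -3100.5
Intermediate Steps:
U = -3/2 (U = -24/16 = -3*1/2 = -3/2 ≈ -1.5000)
G(I) = I
A(P, d) = P + d
k(f) = 35/2 + f (k(f) = (14 - 3/2) + (f + 5) = 25/2 + (5 + f) = 35/2 + f)
(k(-36) + Q(u, 51)) - 3038 = ((35/2 - 36) - 44) - 3038 = (-37/2 - 44) - 3038 = -125/2 - 3038 = -6201/2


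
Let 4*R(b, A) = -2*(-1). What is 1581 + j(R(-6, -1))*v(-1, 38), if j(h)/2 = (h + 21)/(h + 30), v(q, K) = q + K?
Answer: 99623/61 ≈ 1633.2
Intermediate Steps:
R(b, A) = 1/2 (R(b, A) = (-2*(-1))/4 = (1/4)*2 = 1/2)
v(q, K) = K + q
j(h) = 2*(21 + h)/(30 + h) (j(h) = 2*((h + 21)/(h + 30)) = 2*((21 + h)/(30 + h)) = 2*(21 + h)/(30 + h))
1581 + j(R(-6, -1))*v(-1, 38) = 1581 + (2*(21 + 1/2)/(30 + 1/2))*(38 - 1) = 1581 + (2*(43/2)/(61/2))*37 = 1581 + (2*(2/61)*(43/2))*37 = 1581 + (86/61)*37 = 1581 + 3182/61 = 99623/61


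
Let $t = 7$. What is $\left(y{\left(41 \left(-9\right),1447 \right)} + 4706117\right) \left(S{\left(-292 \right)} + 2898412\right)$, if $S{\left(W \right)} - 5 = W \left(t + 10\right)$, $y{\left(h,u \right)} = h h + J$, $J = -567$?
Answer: $14009263218083$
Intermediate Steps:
$y{\left(h,u \right)} = -567 + h^{2}$ ($y{\left(h,u \right)} = h h - 567 = h^{2} - 567 = -567 + h^{2}$)
$S{\left(W \right)} = 5 + 17 W$ ($S{\left(W \right)} = 5 + W \left(7 + 10\right) = 5 + W 17 = 5 + 17 W$)
$\left(y{\left(41 \left(-9\right),1447 \right)} + 4706117\right) \left(S{\left(-292 \right)} + 2898412\right) = \left(\left(-567 + \left(41 \left(-9\right)\right)^{2}\right) + 4706117\right) \left(\left(5 + 17 \left(-292\right)\right) + 2898412\right) = \left(\left(-567 + \left(-369\right)^{2}\right) + 4706117\right) \left(\left(5 - 4964\right) + 2898412\right) = \left(\left(-567 + 136161\right) + 4706117\right) \left(-4959 + 2898412\right) = \left(135594 + 4706117\right) 2893453 = 4841711 \cdot 2893453 = 14009263218083$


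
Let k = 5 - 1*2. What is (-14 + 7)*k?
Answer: -21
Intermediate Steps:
k = 3 (k = 5 - 2 = 3)
(-14 + 7)*k = (-14 + 7)*3 = -7*3 = -21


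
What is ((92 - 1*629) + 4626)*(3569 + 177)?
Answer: 15317394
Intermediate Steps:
((92 - 1*629) + 4626)*(3569 + 177) = ((92 - 629) + 4626)*3746 = (-537 + 4626)*3746 = 4089*3746 = 15317394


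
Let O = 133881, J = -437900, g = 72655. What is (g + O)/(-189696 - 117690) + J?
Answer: -67302267968/153693 ≈ -4.3790e+5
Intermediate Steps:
(g + O)/(-189696 - 117690) + J = (72655 + 133881)/(-189696 - 117690) - 437900 = 206536/(-307386) - 437900 = 206536*(-1/307386) - 437900 = -103268/153693 - 437900 = -67302267968/153693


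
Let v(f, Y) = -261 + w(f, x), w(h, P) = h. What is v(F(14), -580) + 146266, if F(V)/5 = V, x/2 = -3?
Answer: 146075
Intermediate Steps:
x = -6 (x = 2*(-3) = -6)
F(V) = 5*V
v(f, Y) = -261 + f
v(F(14), -580) + 146266 = (-261 + 5*14) + 146266 = (-261 + 70) + 146266 = -191 + 146266 = 146075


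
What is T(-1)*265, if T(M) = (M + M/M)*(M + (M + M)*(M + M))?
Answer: 0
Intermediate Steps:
T(M) = (1 + M)*(M + 4*M**2) (T(M) = (M + 1)*(M + (2*M)*(2*M)) = (1 + M)*(M + 4*M**2))
T(-1)*265 = -(1 + 4*(-1)**2 + 5*(-1))*265 = -(1 + 4*1 - 5)*265 = -(1 + 4 - 5)*265 = -1*0*265 = 0*265 = 0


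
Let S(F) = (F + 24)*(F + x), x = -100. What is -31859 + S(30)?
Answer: -35639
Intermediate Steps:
S(F) = (-100 + F)*(24 + F) (S(F) = (F + 24)*(F - 100) = (24 + F)*(-100 + F) = (-100 + F)*(24 + F))
-31859 + S(30) = -31859 + (-2400 + 30² - 76*30) = -31859 + (-2400 + 900 - 2280) = -31859 - 3780 = -35639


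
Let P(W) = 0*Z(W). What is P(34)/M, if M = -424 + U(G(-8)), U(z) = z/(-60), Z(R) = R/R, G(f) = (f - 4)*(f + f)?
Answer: 0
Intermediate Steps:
G(f) = 2*f*(-4 + f) (G(f) = (-4 + f)*(2*f) = 2*f*(-4 + f))
Z(R) = 1
P(W) = 0 (P(W) = 0*1 = 0)
U(z) = -z/60 (U(z) = z*(-1/60) = -z/60)
M = -2136/5 (M = -424 - (-8)*(-4 - 8)/30 = -424 - (-8)*(-12)/30 = -424 - 1/60*192 = -424 - 16/5 = -2136/5 ≈ -427.20)
P(34)/M = 0/(-2136/5) = 0*(-5/2136) = 0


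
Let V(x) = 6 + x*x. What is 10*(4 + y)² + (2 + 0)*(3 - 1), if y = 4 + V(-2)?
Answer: 3244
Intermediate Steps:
V(x) = 6 + x²
y = 14 (y = 4 + (6 + (-2)²) = 4 + (6 + 4) = 4 + 10 = 14)
10*(4 + y)² + (2 + 0)*(3 - 1) = 10*(4 + 14)² + (2 + 0)*(3 - 1) = 10*18² + 2*2 = 10*324 + 4 = 3240 + 4 = 3244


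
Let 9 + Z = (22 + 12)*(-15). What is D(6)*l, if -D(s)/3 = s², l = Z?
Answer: 56052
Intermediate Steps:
Z = -519 (Z = -9 + (22 + 12)*(-15) = -9 + 34*(-15) = -9 - 510 = -519)
l = -519
D(s) = -3*s²
D(6)*l = -3*6²*(-519) = -3*36*(-519) = -108*(-519) = 56052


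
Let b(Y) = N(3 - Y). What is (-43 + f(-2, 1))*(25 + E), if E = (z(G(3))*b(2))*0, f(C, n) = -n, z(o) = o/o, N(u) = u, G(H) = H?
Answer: -1100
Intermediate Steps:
b(Y) = 3 - Y
z(o) = 1
E = 0 (E = (1*(3 - 1*2))*0 = (1*(3 - 2))*0 = (1*1)*0 = 1*0 = 0)
(-43 + f(-2, 1))*(25 + E) = (-43 - 1*1)*(25 + 0) = (-43 - 1)*25 = -44*25 = -1100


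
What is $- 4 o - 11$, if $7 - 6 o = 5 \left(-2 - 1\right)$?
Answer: $- \frac{77}{3} \approx -25.667$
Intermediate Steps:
$o = \frac{11}{3}$ ($o = \frac{7}{6} - \frac{5 \left(-2 - 1\right)}{6} = \frac{7}{6} - \frac{5 \left(-3\right)}{6} = \frac{7}{6} - - \frac{5}{2} = \frac{7}{6} + \frac{5}{2} = \frac{11}{3} \approx 3.6667$)
$- 4 o - 11 = \left(-4\right) \frac{11}{3} - 11 = - \frac{44}{3} - 11 = - \frac{77}{3}$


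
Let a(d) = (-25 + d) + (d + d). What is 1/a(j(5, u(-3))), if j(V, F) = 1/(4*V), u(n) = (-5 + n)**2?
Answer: -20/497 ≈ -0.040241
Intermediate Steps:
j(V, F) = 1/(4*V) (j(V, F) = 1*(1/(4*V)) = 1/(4*V))
a(d) = -25 + 3*d (a(d) = (-25 + d) + 2*d = -25 + 3*d)
1/a(j(5, u(-3))) = 1/(-25 + 3*((1/4)/5)) = 1/(-25 + 3*((1/4)*(1/5))) = 1/(-25 + 3*(1/20)) = 1/(-25 + 3/20) = 1/(-497/20) = -20/497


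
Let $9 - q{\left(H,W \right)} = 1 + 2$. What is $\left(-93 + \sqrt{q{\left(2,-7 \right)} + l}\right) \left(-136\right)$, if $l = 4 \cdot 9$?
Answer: $12648 - 136 \sqrt{42} \approx 11767.0$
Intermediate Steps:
$q{\left(H,W \right)} = 6$ ($q{\left(H,W \right)} = 9 - \left(1 + 2\right) = 9 - 3 = 6$)
$l = 36$
$\left(-93 + \sqrt{q{\left(2,-7 \right)} + l}\right) \left(-136\right) = \left(-93 + \sqrt{6 + 36}\right) \left(-136\right) = \left(-93 + \sqrt{42}\right) \left(-136\right) = 12648 - 136 \sqrt{42}$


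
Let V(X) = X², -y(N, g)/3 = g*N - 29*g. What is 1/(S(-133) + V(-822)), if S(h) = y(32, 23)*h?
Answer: 1/703215 ≈ 1.4220e-6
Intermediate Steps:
y(N, g) = 87*g - 3*N*g (y(N, g) = -3*(g*N - 29*g) = -3*(N*g - 29*g) = -3*(-29*g + N*g) = 87*g - 3*N*g)
S(h) = -207*h (S(h) = (3*23*(29 - 1*32))*h = (3*23*(29 - 32))*h = (3*23*(-3))*h = -207*h)
1/(S(-133) + V(-822)) = 1/(-207*(-133) + (-822)²) = 1/(27531 + 675684) = 1/703215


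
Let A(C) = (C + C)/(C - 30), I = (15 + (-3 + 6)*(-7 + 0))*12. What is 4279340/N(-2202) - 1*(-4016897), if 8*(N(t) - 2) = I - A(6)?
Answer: 377406127/111 ≈ 3.4001e+6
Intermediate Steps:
I = -72 (I = (15 + 3*(-7))*12 = (15 - 21)*12 = -6*12 = -72)
A(C) = 2*C/(-30 + C) (A(C) = (2*C)/(-30 + C) = 2*C/(-30 + C))
N(t) = -111/16 (N(t) = 2 + (-72 - 2*6/(-30 + 6))/8 = 2 + (-72 - 2*6/(-24))/8 = 2 + (-72 - 2*6*(-1)/24)/8 = 2 + (-72 - 1*(-1/2))/8 = 2 + (-72 + 1/2)/8 = 2 + (1/8)*(-143/2) = 2 - 143/16 = -111/16)
4279340/N(-2202) - 1*(-4016897) = 4279340/(-111/16) - 1*(-4016897) = 4279340*(-16/111) + 4016897 = -68469440/111 + 4016897 = 377406127/111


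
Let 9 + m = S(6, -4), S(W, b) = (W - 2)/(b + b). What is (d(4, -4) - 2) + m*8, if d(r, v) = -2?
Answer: -80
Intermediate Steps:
S(W, b) = (-2 + W)/(2*b) (S(W, b) = (-2 + W)/((2*b)) = (-2 + W)*(1/(2*b)) = (-2 + W)/(2*b))
m = -19/2 (m = -9 + (½)*(-2 + 6)/(-4) = -9 + (½)*(-¼)*4 = -9 - ½ = -19/2 ≈ -9.5000)
(d(4, -4) - 2) + m*8 = (-2 - 2) - 19/2*8 = -4 - 76 = -80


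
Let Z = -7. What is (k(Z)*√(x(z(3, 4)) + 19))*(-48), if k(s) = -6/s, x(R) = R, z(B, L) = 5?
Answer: -576*√6/7 ≈ -201.56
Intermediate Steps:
(k(Z)*√(x(z(3, 4)) + 19))*(-48) = ((-6/(-7))*√(5 + 19))*(-48) = ((-6*(-⅐))*√24)*(-48) = (6*(2*√6)/7)*(-48) = (12*√6/7)*(-48) = -576*√6/7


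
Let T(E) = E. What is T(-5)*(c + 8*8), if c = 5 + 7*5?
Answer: -520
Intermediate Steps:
c = 40 (c = 5 + 35 = 40)
T(-5)*(c + 8*8) = -5*(40 + 8*8) = -5*(40 + 64) = -5*104 = -520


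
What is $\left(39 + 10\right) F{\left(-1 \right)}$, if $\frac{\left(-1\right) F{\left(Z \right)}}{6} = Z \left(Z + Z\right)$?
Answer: $-588$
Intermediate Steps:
$F{\left(Z \right)} = - 12 Z^{2}$ ($F{\left(Z \right)} = - 6 Z \left(Z + Z\right) = - 6 Z 2 Z = - 6 \cdot 2 Z^{2} = - 12 Z^{2}$)
$\left(39 + 10\right) F{\left(-1 \right)} = \left(39 + 10\right) \left(- 12 \left(-1\right)^{2}\right) = 49 \left(\left(-12\right) 1\right) = 49 \left(-12\right) = -588$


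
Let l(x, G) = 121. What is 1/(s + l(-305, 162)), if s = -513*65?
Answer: -1/33224 ≈ -3.0099e-5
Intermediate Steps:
s = -33345
1/(s + l(-305, 162)) = 1/(-33345 + 121) = 1/(-33224) = -1/33224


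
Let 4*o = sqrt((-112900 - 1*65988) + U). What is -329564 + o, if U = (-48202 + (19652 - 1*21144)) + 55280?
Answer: -329564 + I*sqrt(173302)/4 ≈ -3.2956e+5 + 104.07*I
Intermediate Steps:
U = 5586 (U = (-48202 + (19652 - 21144)) + 55280 = (-48202 - 1492) + 55280 = -49694 + 55280 = 5586)
o = I*sqrt(173302)/4 (o = sqrt((-112900 - 1*65988) + 5586)/4 = sqrt((-112900 - 65988) + 5586)/4 = sqrt(-178888 + 5586)/4 = sqrt(-173302)/4 = (I*sqrt(173302))/4 = I*sqrt(173302)/4 ≈ 104.07*I)
-329564 + o = -329564 + I*sqrt(173302)/4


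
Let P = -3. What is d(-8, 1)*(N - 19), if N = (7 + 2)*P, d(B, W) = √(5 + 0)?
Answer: -46*√5 ≈ -102.86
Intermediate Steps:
d(B, W) = √5
N = -27 (N = (7 + 2)*(-3) = 9*(-3) = -27)
d(-8, 1)*(N - 19) = √5*(-27 - 19) = √5*(-46) = -46*√5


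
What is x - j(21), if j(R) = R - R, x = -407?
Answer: -407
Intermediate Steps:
j(R) = 0
x - j(21) = -407 - 1*0 = -407 + 0 = -407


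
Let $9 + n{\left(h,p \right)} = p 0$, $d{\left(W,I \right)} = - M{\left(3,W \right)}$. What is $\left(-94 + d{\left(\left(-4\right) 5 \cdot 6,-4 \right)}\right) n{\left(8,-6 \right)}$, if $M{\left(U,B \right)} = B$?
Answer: $-234$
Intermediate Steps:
$d{\left(W,I \right)} = - W$
$n{\left(h,p \right)} = -9$ ($n{\left(h,p \right)} = -9 + p 0 = -9 + 0 = -9$)
$\left(-94 + d{\left(\left(-4\right) 5 \cdot 6,-4 \right)}\right) n{\left(8,-6 \right)} = \left(-94 - \left(-4\right) 5 \cdot 6\right) \left(-9\right) = \left(-94 - \left(-20\right) 6\right) \left(-9\right) = \left(-94 - -120\right) \left(-9\right) = \left(-94 + 120\right) \left(-9\right) = 26 \left(-9\right) = -234$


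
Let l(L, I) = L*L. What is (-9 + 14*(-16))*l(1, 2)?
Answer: -233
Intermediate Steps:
l(L, I) = L²
(-9 + 14*(-16))*l(1, 2) = (-9 + 14*(-16))*1² = (-9 - 224)*1 = -233*1 = -233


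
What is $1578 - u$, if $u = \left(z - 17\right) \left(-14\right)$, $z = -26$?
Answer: $976$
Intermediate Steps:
$u = 602$ ($u = \left(-26 - 17\right) \left(-14\right) = \left(-43\right) \left(-14\right) = 602$)
$1578 - u = 1578 - 602 = 976$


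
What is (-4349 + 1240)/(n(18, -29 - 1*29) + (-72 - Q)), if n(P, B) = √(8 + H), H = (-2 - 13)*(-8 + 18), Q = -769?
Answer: -2166973/485951 + 3109*I*√142/485951 ≈ -4.4592 + 0.076238*I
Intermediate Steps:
H = -150 (H = -15*10 = -150)
n(P, B) = I*√142 (n(P, B) = √(8 - 150) = √(-142) = I*√142)
(-4349 + 1240)/(n(18, -29 - 1*29) + (-72 - Q)) = (-4349 + 1240)/(I*√142 + (-72 - 1*(-769))) = -3109/(I*√142 + (-72 + 769)) = -3109/(I*√142 + 697) = -3109/(697 + I*√142)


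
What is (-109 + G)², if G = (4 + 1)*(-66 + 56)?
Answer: 25281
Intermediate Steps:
G = -50 (G = 5*(-10) = -50)
(-109 + G)² = (-109 - 50)² = (-159)² = 25281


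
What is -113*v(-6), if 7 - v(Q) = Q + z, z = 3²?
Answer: -452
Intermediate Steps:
z = 9
v(Q) = -2 - Q (v(Q) = 7 - (Q + 9) = 7 - (9 + Q) = 7 + (-9 - Q) = -2 - Q)
-113*v(-6) = -113*(-2 - 1*(-6)) = -113*(-2 + 6) = -113*4 = -452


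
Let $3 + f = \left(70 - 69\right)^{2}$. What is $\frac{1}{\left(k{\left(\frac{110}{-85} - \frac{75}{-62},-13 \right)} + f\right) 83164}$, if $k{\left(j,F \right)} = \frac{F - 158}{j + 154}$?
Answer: $- \frac{162227}{41971872832} \approx -3.8651 \cdot 10^{-6}$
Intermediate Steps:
$f = -2$ ($f = -3 + \left(70 - 69\right)^{2} = -3 + 1^{2} = -3 + 1 = -2$)
$k{\left(j,F \right)} = \frac{-158 + F}{154 + j}$
$\frac{1}{\left(k{\left(\frac{110}{-85} - \frac{75}{-62},-13 \right)} + f\right) 83164} = \frac{1}{\left(\frac{-158 - 13}{154 + \left(\frac{110}{-85} - \frac{75}{-62}\right)} - 2\right) 83164} = \frac{1}{\frac{1}{154 + \left(110 \left(- \frac{1}{85}\right) - - \frac{75}{62}\right)} \left(-171\right) - 2} \cdot \frac{1}{83164} = \frac{1}{\frac{1}{154 + \left(- \frac{22}{17} + \frac{75}{62}\right)} \left(-171\right) - 2} \cdot \frac{1}{83164} = \frac{1}{\frac{1}{154 - \frac{89}{1054}} \left(-171\right) - 2} \cdot \frac{1}{83164} = \frac{1}{\frac{1}{\frac{162227}{1054}} \left(-171\right) - 2} \cdot \frac{1}{83164} = \frac{1}{\frac{1054}{162227} \left(-171\right) - 2} \cdot \frac{1}{83164} = \frac{1}{- \frac{180234}{162227} - 2} \cdot \frac{1}{83164} = \frac{1}{- \frac{504688}{162227}} \cdot \frac{1}{83164} = \left(- \frac{162227}{504688}\right) \frac{1}{83164} = - \frac{162227}{41971872832}$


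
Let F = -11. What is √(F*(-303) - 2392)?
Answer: √941 ≈ 30.676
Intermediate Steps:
√(F*(-303) - 2392) = √(-11*(-303) - 2392) = √(3333 - 2392) = √941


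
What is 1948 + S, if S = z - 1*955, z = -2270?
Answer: -1277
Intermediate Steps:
S = -3225 (S = -2270 - 1*955 = -2270 - 955 = -3225)
1948 + S = 1948 - 3225 = -1277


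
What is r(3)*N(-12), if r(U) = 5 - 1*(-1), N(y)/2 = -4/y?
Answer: 4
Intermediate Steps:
N(y) = -8/y (N(y) = 2*(-4/y) = -8/y)
r(U) = 6 (r(U) = 5 + 1 = 6)
r(3)*N(-12) = 6*(-8/(-12)) = 6*(-8*(-1/12)) = 6*(2/3) = 4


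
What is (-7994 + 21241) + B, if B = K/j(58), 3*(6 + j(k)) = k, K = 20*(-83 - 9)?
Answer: 13109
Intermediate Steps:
K = -1840 (K = 20*(-92) = -1840)
j(k) = -6 + k/3
B = -138 (B = -1840/(-6 + (1/3)*58) = -1840/(-6 + 58/3) = -1840/40/3 = -1840*3/40 = -138)
(-7994 + 21241) + B = (-7994 + 21241) - 138 = 13247 - 138 = 13109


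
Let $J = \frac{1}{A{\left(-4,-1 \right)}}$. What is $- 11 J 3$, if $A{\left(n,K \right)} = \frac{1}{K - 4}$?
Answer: $165$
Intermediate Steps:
$A{\left(n,K \right)} = \frac{1}{-4 + K}$
$J = -5$ ($J = \frac{1}{\frac{1}{-4 - 1}} = \frac{1}{\frac{1}{-5}} = \frac{1}{- \frac{1}{5}} = -5$)
$- 11 J 3 = \left(-11\right) \left(-5\right) 3 = 55 \cdot 3 = 165$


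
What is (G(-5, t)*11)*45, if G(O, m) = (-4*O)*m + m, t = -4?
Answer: -41580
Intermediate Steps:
G(O, m) = m - 4*O*m (G(O, m) = -4*O*m + m = m - 4*O*m)
(G(-5, t)*11)*45 = (-4*(1 - 4*(-5))*11)*45 = (-4*(1 + 20)*11)*45 = (-4*21*11)*45 = -84*11*45 = -924*45 = -41580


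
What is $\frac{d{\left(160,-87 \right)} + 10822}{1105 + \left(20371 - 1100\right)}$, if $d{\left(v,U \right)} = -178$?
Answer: $\frac{887}{1698} \approx 0.52238$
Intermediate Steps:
$\frac{d{\left(160,-87 \right)} + 10822}{1105 + \left(20371 - 1100\right)} = \frac{-178 + 10822}{1105 + \left(20371 - 1100\right)} = \frac{10644}{1105 + \left(20371 - 1100\right)} = \frac{10644}{1105 + 19271} = \frac{10644}{20376} = 10644 \cdot \frac{1}{20376} = \frac{887}{1698}$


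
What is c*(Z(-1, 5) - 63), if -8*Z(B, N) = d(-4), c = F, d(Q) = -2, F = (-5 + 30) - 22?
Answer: -753/4 ≈ -188.25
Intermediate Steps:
F = 3 (F = 25 - 22 = 3)
c = 3
Z(B, N) = ¼ (Z(B, N) = -⅛*(-2) = ¼)
c*(Z(-1, 5) - 63) = 3*(¼ - 63) = 3*(-251/4) = -753/4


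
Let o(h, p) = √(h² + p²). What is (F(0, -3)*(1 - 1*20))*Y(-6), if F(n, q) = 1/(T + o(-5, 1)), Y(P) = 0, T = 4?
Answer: 0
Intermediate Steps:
F(n, q) = 1/(4 + √26) (F(n, q) = 1/(4 + √((-5)² + 1²)) = 1/(4 + √(25 + 1)) = 1/(4 + √26))
(F(0, -3)*(1 - 1*20))*Y(-6) = ((-⅖ + √26/10)*(1 - 1*20))*0 = ((-⅖ + √26/10)*(1 - 20))*0 = ((-⅖ + √26/10)*(-19))*0 = (38/5 - 19*√26/10)*0 = 0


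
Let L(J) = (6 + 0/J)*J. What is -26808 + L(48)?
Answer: -26520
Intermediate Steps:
L(J) = 6*J (L(J) = (6 + 0)*J = 6*J)
-26808 + L(48) = -26808 + 6*48 = -26808 + 288 = -26520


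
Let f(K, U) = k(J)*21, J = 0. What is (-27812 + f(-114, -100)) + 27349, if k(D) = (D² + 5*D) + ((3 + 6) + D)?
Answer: -274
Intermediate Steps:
k(D) = 9 + D² + 6*D (k(D) = (D² + 5*D) + (9 + D) = 9 + D² + 6*D)
f(K, U) = 189 (f(K, U) = (9 + 0² + 6*0)*21 = (9 + 0 + 0)*21 = 9*21 = 189)
(-27812 + f(-114, -100)) + 27349 = (-27812 + 189) + 27349 = -27623 + 27349 = -274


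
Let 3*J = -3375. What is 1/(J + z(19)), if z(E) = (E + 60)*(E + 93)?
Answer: 1/7723 ≈ 0.00012948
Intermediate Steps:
J = -1125 (J = (1/3)*(-3375) = -1125)
z(E) = (60 + E)*(93 + E)
1/(J + z(19)) = 1/(-1125 + (5580 + 19**2 + 153*19)) = 1/(-1125 + (5580 + 361 + 2907)) = 1/(-1125 + 8848) = 1/7723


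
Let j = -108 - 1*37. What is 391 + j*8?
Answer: -769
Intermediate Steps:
j = -145 (j = -108 - 37 = -145)
391 + j*8 = 391 - 145*8 = 391 - 1160 = -769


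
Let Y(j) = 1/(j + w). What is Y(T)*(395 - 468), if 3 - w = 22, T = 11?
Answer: 73/8 ≈ 9.1250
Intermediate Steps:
w = -19 (w = 3 - 1*22 = 3 - 22 = -19)
Y(j) = 1/(-19 + j) (Y(j) = 1/(j - 19) = 1/(-19 + j))
Y(T)*(395 - 468) = (395 - 468)/(-19 + 11) = -73/(-8) = -⅛*(-73) = 73/8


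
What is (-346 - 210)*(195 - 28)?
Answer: -92852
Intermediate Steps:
(-346 - 210)*(195 - 28) = -556*167 = -92852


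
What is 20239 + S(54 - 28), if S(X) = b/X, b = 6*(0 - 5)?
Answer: 263092/13 ≈ 20238.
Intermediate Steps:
b = -30 (b = 6*(-5) = -30)
S(X) = -30/X
20239 + S(54 - 28) = 20239 - 30/(54 - 28) = 20239 - 30/26 = 20239 - 30*1/26 = 20239 - 15/13 = 263092/13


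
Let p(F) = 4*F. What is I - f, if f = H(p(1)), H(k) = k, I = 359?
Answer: 355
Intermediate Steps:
f = 4 (f = 4*1 = 4)
I - f = 359 - 1*4 = 359 - 4 = 355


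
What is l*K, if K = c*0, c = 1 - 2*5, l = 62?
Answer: 0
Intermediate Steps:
c = -9 (c = 1 - 10 = -9)
K = 0 (K = -9*0 = 0)
l*K = 62*0 = 0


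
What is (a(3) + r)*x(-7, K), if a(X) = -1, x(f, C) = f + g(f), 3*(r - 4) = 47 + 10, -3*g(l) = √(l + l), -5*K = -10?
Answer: -154 - 22*I*√14/3 ≈ -154.0 - 27.439*I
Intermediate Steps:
K = 2 (K = -⅕*(-10) = 2)
g(l) = -√2*√l/3 (g(l) = -√(l + l)/3 = -√2*√l/3)
r = 23 (r = 4 + (47 + 10)/3 = 4 + (⅓)*57 = 4 + 19 = 23)
x(f, C) = f - √2*√f/3
(a(3) + r)*x(-7, K) = (-1 + 23)*(-7 - √2*√(-7)/3) = 22*(-7 - √2*I*√7/3) = 22*(-7 - I*√14/3) = -154 - 22*I*√14/3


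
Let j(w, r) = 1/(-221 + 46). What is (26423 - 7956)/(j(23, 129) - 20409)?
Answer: -3231725/3571576 ≈ -0.90485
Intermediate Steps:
j(w, r) = -1/175 (j(w, r) = 1/(-175) = -1/175)
(26423 - 7956)/(j(23, 129) - 20409) = (26423 - 7956)/(-1/175 - 20409) = 18467/(-3571576/175) = 18467*(-175/3571576) = -3231725/3571576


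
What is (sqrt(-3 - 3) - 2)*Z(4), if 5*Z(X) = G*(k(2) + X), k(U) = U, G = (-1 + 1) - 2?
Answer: 24/5 - 12*I*sqrt(6)/5 ≈ 4.8 - 5.8788*I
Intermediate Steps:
G = -2 (G = 0 - 2 = -2)
Z(X) = -4/5 - 2*X/5 (Z(X) = (-2*(2 + X))/5 = (-4 - 2*X)/5 = -4/5 - 2*X/5)
(sqrt(-3 - 3) - 2)*Z(4) = (sqrt(-3 - 3) - 2)*(-4/5 - 2/5*4) = (sqrt(-6) - 2)*(-4/5 - 8/5) = (I*sqrt(6) - 2)*(-12/5) = (-2 + I*sqrt(6))*(-12/5) = 24/5 - 12*I*sqrt(6)/5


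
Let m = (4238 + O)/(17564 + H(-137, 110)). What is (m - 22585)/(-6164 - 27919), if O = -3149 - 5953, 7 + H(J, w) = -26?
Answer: 43993611/66389897 ≈ 0.66265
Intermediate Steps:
H(J, w) = -33 (H(J, w) = -7 - 26 = -33)
O = -9102
m = -4864/17531 (m = (4238 - 9102)/(17564 - 33) = -4864/17531 ≈ -0.27745)
(m - 22585)/(-6164 - 27919) = (-4864/17531 - 22585)/(-6164 - 27919) = -395942499/17531/(-34083) = -395942499/17531*(-1/34083) = 43993611/66389897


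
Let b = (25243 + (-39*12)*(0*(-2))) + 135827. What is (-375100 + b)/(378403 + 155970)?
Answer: -214030/534373 ≈ -0.40053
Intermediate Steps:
b = 161070 (b = (25243 - 468*0) + 135827 = (25243 + 0) + 135827 = 25243 + 135827 = 161070)
(-375100 + b)/(378403 + 155970) = (-375100 + 161070)/(378403 + 155970) = -214030/534373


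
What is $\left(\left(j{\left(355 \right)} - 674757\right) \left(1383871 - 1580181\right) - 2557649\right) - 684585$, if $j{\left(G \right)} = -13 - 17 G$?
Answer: $133645587316$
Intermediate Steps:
$\left(\left(j{\left(355 \right)} - 674757\right) \left(1383871 - 1580181\right) - 2557649\right) - 684585 = \left(\left(\left(-13 - 6035\right) - 674757\right) \left(1383871 - 1580181\right) - 2557649\right) - 684585 = \left(\left(\left(-13 - 6035\right) - 674757\right) \left(-196310\right) - 2557649\right) - 684585 = \left(\left(-6048 - 674757\right) \left(-196310\right) - 2557649\right) - 684585 = \left(\left(-680805\right) \left(-196310\right) - 2557649\right) - 684585 = \left(133648829550 - 2557649\right) - 684585 = 133646271901 - 684585 = 133645587316$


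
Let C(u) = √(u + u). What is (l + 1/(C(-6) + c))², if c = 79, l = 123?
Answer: 8*(-11782247*I + 597657*√3)/(-6229*I + 316*√3) ≈ 15132.0 - 0.1363*I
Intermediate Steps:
C(u) = √2*√u (C(u) = √(2*u) = √2*√u)
(l + 1/(C(-6) + c))² = (123 + 1/(√2*√(-6) + 79))² = (123 + 1/(√2*(I*√6) + 79))² = (123 + 1/(2*I*√3 + 79))² = (123 + 1/(79 + 2*I*√3))²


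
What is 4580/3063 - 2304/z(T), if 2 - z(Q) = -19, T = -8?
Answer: -2320324/21441 ≈ -108.22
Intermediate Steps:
z(Q) = 21 (z(Q) = 2 - 1*(-19) = 2 + 19 = 21)
4580/3063 - 2304/z(T) = 4580/3063 - 2304/21 = 4580*(1/3063) - 2304*1/21 = 4580/3063 - 768/7 = -2320324/21441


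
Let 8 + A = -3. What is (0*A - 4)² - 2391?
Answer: -2375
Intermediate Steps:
A = -11 (A = -8 - 3 = -11)
(0*A - 4)² - 2391 = (0*(-11) - 4)² - 2391 = (0 - 4)² - 2391 = (-4)² - 2391 = 16 - 2391 = -2375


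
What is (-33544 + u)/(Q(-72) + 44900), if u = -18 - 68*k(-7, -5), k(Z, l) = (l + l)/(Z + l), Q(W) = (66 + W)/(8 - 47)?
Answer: -93652/125079 ≈ -0.74874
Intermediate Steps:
Q(W) = -22/13 - W/39 (Q(W) = (66 + W)/(-39) = (66 + W)*(-1/39) = -22/13 - W/39)
k(Z, l) = 2*l/(Z + l) (k(Z, l) = (2*l)/(Z + l) = 2*l/(Z + l))
u = -224/3 (u = -18 - 136*(-5)/(-7 - 5) = -18 - 136*(-5)/(-12) = -18 - 136*(-5)*(-1)/12 = -18 - 68*5/6 = -18 - 170/3 = -224/3 ≈ -74.667)
(-33544 + u)/(Q(-72) + 44900) = (-33544 - 224/3)/((-22/13 - 1/39*(-72)) + 44900) = -100856/(3*((-22/13 + 24/13) + 44900)) = -100856/(3*(2/13 + 44900)) = -100856/(3*583702/13) = -100856/3*13/583702 = -93652/125079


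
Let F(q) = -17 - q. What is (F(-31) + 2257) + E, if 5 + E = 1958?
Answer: 4224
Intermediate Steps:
E = 1953 (E = -5 + 1958 = 1953)
(F(-31) + 2257) + E = ((-17 - 1*(-31)) + 2257) + 1953 = ((-17 + 31) + 2257) + 1953 = (14 + 2257) + 1953 = 2271 + 1953 = 4224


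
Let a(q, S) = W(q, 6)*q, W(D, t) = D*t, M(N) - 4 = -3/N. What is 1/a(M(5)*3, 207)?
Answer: 25/15606 ≈ 0.0016019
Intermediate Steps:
M(N) = 4 - 3/N
a(q, S) = 6*q**2 (a(q, S) = (q*6)*q = (6*q)*q = 6*q**2)
1/a(M(5)*3, 207) = 1/(6*((4 - 3/5)*3)**2) = 1/(6*((17/5)*3)**2) = 1/(6*(51/5)**2) = 1/(6*(2601/25)) = 1/(15606/25) = 25/15606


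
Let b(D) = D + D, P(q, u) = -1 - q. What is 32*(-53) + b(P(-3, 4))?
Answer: -1692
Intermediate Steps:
b(D) = 2*D
32*(-53) + b(P(-3, 4)) = 32*(-53) + 2*(-1 - 1*(-3)) = -1696 + 2*(-1 + 3) = -1696 + 2*2 = -1696 + 4 = -1692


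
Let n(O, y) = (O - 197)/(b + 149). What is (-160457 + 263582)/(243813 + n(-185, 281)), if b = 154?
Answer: 31246875/73874957 ≈ 0.42297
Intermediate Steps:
n(O, y) = -197/303 + O/303 (n(O, y) = (O - 197)/(154 + 149) = (-197 + O)/303 = (-197 + O)*(1/303) = -197/303 + O/303)
(-160457 + 263582)/(243813 + n(-185, 281)) = (-160457 + 263582)/(243813 + (-197/303 + (1/303)*(-185))) = 103125/(243813 + (-197/303 - 185/303)) = 103125/(243813 - 382/303) = 103125/(73874957/303) = 103125*(303/73874957) = 31246875/73874957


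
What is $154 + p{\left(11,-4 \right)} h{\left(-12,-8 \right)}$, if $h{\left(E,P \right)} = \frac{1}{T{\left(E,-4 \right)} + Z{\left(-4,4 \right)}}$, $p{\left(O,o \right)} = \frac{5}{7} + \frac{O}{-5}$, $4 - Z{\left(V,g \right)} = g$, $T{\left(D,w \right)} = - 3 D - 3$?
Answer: $\frac{177818}{1155} \approx 153.96$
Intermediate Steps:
$T{\left(D,w \right)} = -3 - 3 D$
$Z{\left(V,g \right)} = 4 - g$
$p{\left(O,o \right)} = \frac{5}{7} - \frac{O}{5}$ ($p{\left(O,o \right)} = 5 \cdot \frac{1}{7} + O \left(- \frac{1}{5}\right) = \frac{5}{7} - \frac{O}{5}$)
$h{\left(E,P \right)} = \frac{1}{-3 - 3 E}$ ($h{\left(E,P \right)} = \frac{1}{\left(-3 - 3 E\right) + \left(4 - 4\right)} = \frac{1}{\left(-3 - 3 E\right) + 0} = \frac{1}{-3 - 3 E}$)
$154 + p{\left(11,-4 \right)} h{\left(-12,-8 \right)} = 154 + \left(\frac{5}{7} - \frac{11}{5}\right) \left(- \frac{1}{3 + 3 \left(-12\right)}\right) = 154 + \left(\frac{5}{7} - \frac{11}{5}\right) \left(- \frac{1}{3 - 36}\right) = 154 - \frac{52 \left(- \frac{1}{-33}\right)}{35} = 154 - \frac{52 \left(\left(-1\right) \left(- \frac{1}{33}\right)\right)}{35} = 154 - \frac{52}{1155} = \frac{177818}{1155}$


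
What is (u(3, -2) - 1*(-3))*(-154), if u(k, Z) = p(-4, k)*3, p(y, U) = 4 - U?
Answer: -924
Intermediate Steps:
u(k, Z) = 12 - 3*k (u(k, Z) = (4 - k)*3 = 12 - 3*k)
(u(3, -2) - 1*(-3))*(-154) = ((12 - 3*3) - 1*(-3))*(-154) = ((12 - 9) + 3)*(-154) = (3 + 3)*(-154) = 6*(-154) = -924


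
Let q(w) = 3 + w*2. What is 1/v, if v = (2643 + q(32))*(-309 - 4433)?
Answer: -1/12850820 ≈ -7.7816e-8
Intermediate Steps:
q(w) = 3 + 2*w
v = -12850820 (v = (2643 + (3 + 2*32))*(-309 - 4433) = (2643 + (3 + 64))*(-4742) = (2643 + 67)*(-4742) = 2710*(-4742) = -12850820)
1/v = 1/(-12850820) = -1/12850820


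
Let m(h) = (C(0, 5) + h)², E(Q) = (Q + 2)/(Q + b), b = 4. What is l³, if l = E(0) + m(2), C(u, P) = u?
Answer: 729/8 ≈ 91.125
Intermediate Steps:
E(Q) = (2 + Q)/(4 + Q) (E(Q) = (Q + 2)/(Q + 4) = (2 + Q)/(4 + Q))
m(h) = h² (m(h) = (0 + h)² = h²)
l = 9/2 (l = (2 + 0)/(4 + 0) + 2² = 2/4 + 4 = (¼)*2 + 4 = ½ + 4 = 9/2 ≈ 4.5000)
l³ = (9/2)³ = 729/8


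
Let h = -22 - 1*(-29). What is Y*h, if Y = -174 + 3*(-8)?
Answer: -1386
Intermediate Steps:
Y = -198 (Y = -174 - 24 = -198)
h = 7 (h = -22 + 29 = 7)
Y*h = -198*7 = -1386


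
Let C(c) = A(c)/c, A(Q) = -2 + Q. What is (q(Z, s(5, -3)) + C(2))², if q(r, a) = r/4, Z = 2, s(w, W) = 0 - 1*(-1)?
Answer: ¼ ≈ 0.25000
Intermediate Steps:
s(w, W) = 1 (s(w, W) = 0 + 1 = 1)
q(r, a) = r/4 (q(r, a) = r*(¼) = r/4)
C(c) = (-2 + c)/c
(q(Z, s(5, -3)) + C(2))² = ((¼)*2 + (-2 + 2)/2)² = (½ + (½)*0)² = (½ + 0)² = (½)² = ¼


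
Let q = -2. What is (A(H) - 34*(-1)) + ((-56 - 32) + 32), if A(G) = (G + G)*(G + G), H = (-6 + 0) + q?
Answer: 234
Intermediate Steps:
H = -8 (H = (-6 + 0) - 2 = -6 - 2 = -8)
A(G) = 4*G**2 (A(G) = (2*G)*(2*G) = 4*G**2)
(A(H) - 34*(-1)) + ((-56 - 32) + 32) = (4*(-8)**2 - 34*(-1)) + ((-56 - 32) + 32) = (4*64 + 34) + (-88 + 32) = (256 + 34) - 56 = 290 - 56 = 234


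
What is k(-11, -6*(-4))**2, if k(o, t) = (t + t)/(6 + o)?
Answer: 2304/25 ≈ 92.160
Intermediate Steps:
k(o, t) = 2*t/(6 + o) (k(o, t) = (2*t)/(6 + o) = 2*t/(6 + o))
k(-11, -6*(-4))**2 = (2*(-6*(-4))/(6 - 11))**2 = (2*24/(-5))**2 = (2*24*(-1/5))**2 = (-48/5)**2 = 2304/25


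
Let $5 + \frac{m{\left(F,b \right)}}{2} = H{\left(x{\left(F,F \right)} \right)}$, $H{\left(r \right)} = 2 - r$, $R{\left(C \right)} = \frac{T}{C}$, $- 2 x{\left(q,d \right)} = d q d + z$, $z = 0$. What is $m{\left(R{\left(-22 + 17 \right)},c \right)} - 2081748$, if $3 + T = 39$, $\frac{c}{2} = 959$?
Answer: $- \frac{260265906}{125} \approx -2.0821 \cdot 10^{6}$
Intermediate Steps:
$c = 1918$ ($c = 2 \cdot 959 = 1918$)
$T = 36$ ($T = -3 + 39 = 36$)
$x{\left(q,d \right)} = - \frac{q d^{2}}{2}$ ($x{\left(q,d \right)} = - \frac{d q d + 0}{2} = - \frac{q d^{2} + 0}{2} = - \frac{q d^{2}}{2}$)
$R{\left(C \right)} = \frac{36}{C}$
$m{\left(F,b \right)} = -6 + F^{3}$ ($m{\left(F,b \right)} = -10 + 2 \left(2 - - \frac{F F^{2}}{2}\right) = -10 + 2 \left(2 - - \frac{F^{3}}{2}\right) = -10 + 2 \left(2 + \frac{F^{3}}{2}\right) = -10 + \left(4 + F^{3}\right) = -6 + F^{3}$)
$m{\left(R{\left(-22 + 17 \right)},c \right)} - 2081748 = \left(-6 + \left(\frac{36}{-22 + 17}\right)^{3}\right) - 2081748 = \left(-6 + \left(\frac{36}{-5}\right)^{3}\right) - 2081748 = \left(-6 + \left(36 \left(- \frac{1}{5}\right)\right)^{3}\right) - 2081748 = \left(-6 + \left(- \frac{36}{5}\right)^{3}\right) - 2081748 = \left(-6 - \frac{46656}{125}\right) - 2081748 = - \frac{47406}{125} - 2081748 = - \frac{260265906}{125}$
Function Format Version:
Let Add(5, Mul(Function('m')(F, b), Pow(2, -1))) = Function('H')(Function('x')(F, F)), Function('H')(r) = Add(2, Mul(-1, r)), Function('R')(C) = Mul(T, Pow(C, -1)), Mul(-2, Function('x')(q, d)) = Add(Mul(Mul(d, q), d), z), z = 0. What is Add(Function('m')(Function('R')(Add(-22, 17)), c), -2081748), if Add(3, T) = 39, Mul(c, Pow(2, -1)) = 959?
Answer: Rational(-260265906, 125) ≈ -2.0821e+6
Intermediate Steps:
c = 1918 (c = Mul(2, 959) = 1918)
T = 36 (T = Add(-3, 39) = 36)
Function('x')(q, d) = Mul(Rational(-1, 2), q, Pow(d, 2)) (Function('x')(q, d) = Mul(Rational(-1, 2), Add(Mul(Mul(d, q), d), 0)) = Mul(Rational(-1, 2), Add(Mul(q, Pow(d, 2)), 0)) = Mul(Rational(-1, 2), Mul(q, Pow(d, 2))) = Mul(Rational(-1, 2), q, Pow(d, 2)))
Function('R')(C) = Mul(36, Pow(C, -1))
Function('m')(F, b) = Add(-6, Pow(F, 3)) (Function('m')(F, b) = Add(-10, Mul(2, Add(2, Mul(-1, Mul(Rational(-1, 2), F, Pow(F, 2)))))) = Add(-10, Mul(2, Add(2, Mul(-1, Mul(Rational(-1, 2), Pow(F, 3)))))) = Add(-10, Mul(2, Add(2, Mul(Rational(1, 2), Pow(F, 3))))) = Add(-10, Add(4, Pow(F, 3))) = Add(-6, Pow(F, 3)))
Add(Function('m')(Function('R')(Add(-22, 17)), c), -2081748) = Add(Add(-6, Pow(Mul(36, Pow(Add(-22, 17), -1)), 3)), -2081748) = Add(Add(-6, Pow(Mul(36, Pow(-5, -1)), 3)), -2081748) = Add(Add(-6, Pow(Mul(36, Rational(-1, 5)), 3)), -2081748) = Add(Add(-6, Pow(Rational(-36, 5), 3)), -2081748) = Add(Add(-6, Rational(-46656, 125)), -2081748) = Add(Rational(-47406, 125), -2081748) = Rational(-260265906, 125)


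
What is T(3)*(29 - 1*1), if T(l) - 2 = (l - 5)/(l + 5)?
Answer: 49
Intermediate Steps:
T(l) = 2 + (-5 + l)/(5 + l) (T(l) = 2 + (l - 5)/(l + 5) = 2 + (-5 + l)/(5 + l))
T(3)*(29 - 1*1) = ((5 + 3*3)/(5 + 3))*(29 - 1*1) = ((5 + 9)/8)*(29 - 1) = ((⅛)*14)*28 = (7/4)*28 = 49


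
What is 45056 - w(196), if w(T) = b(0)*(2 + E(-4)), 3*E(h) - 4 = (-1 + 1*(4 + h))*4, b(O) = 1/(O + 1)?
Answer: 45054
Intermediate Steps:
b(O) = 1/(1 + O)
E(h) = 16/3 + 4*h/3 (E(h) = 4/3 + ((-1 + 1*(4 + h))*4)/3 = 4/3 + ((-1 + (4 + h))*4)/3 = 4/3 + ((3 + h)*4)/3 = 4/3 + (12 + 4*h)/3 = 4/3 + (4 + 4*h/3) = 16/3 + 4*h/3)
w(T) = 2 (w(T) = (2 + (16/3 + (4/3)*(-4)))/(1 + 0) = (2 + (16/3 - 16/3))/1 = 1*(2 + 0) = 1*2 = 2)
45056 - w(196) = 45056 - 1*2 = 45056 - 2 = 45054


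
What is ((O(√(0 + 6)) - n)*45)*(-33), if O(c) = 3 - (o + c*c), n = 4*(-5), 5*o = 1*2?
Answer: -24651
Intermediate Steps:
o = ⅖ (o = (1*2)/5 = (⅕)*2 = ⅖ ≈ 0.40000)
n = -20
O(c) = 13/5 - c² (O(c) = 3 - (⅖ + c*c) = 3 - (⅖ + c²) = 3 + (-⅖ - c²) = 13/5 - c²)
((O(√(0 + 6)) - n)*45)*(-33) = (((13/5 - (√(0 + 6))²) - 1*(-20))*45)*(-33) = (((13/5 - (√6)²) + 20)*45)*(-33) = (((13/5 - 1*6) + 20)*45)*(-33) = (((13/5 - 6) + 20)*45)*(-33) = ((-17/5 + 20)*45)*(-33) = ((83/5)*45)*(-33) = 747*(-33) = -24651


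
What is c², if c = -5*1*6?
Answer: 900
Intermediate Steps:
c = -30 (c = -5*6 = -30)
c² = (-30)² = 900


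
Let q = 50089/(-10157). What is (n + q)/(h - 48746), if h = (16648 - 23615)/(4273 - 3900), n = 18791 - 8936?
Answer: -37317585458/184747958325 ≈ -0.20199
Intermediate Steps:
n = 9855
h = -6967/373 ≈ -18.678
q = -50089/10157 (q = 50089*(-1/10157) = -50089/10157 ≈ -4.9315)
(n + q)/(h - 48746) = (9855 - 50089/10157)/(-6967/373 - 48746) = 100047146/(10157*(-18189225/373)) = (100047146/10157)*(-373/18189225) = -37317585458/184747958325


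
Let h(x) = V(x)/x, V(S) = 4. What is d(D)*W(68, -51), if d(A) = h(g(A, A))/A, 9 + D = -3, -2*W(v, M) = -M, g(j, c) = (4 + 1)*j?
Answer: -17/120 ≈ -0.14167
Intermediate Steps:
g(j, c) = 5*j
W(v, M) = M/2 (W(v, M) = -(-1)*M/2 = M/2)
h(x) = 4/x
D = -12 (D = -9 - 3 = -12)
d(A) = 4/(5*A²) (d(A) = (4/((5*A)))/A = (4*(1/(5*A)))/A = (4/(5*A))/A = 4/(5*A²))
d(D)*W(68, -51) = ((⅘)/(-12)²)*((½)*(-51)) = ((⅘)*(1/144))*(-51/2) = (1/180)*(-51/2) = -17/120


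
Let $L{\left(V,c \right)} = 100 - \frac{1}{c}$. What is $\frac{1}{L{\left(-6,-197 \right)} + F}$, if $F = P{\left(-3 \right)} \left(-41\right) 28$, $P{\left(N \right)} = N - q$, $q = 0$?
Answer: $\frac{197}{698169} \approx 0.00028217$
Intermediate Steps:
$P{\left(N \right)} = N$ ($P{\left(N \right)} = N - 0 = N + 0 = N$)
$F = 3444$ ($F = \left(-3\right) \left(-41\right) 28 = 123 \cdot 28 = 3444$)
$\frac{1}{L{\left(-6,-197 \right)} + F} = \frac{1}{\left(100 - \frac{1}{-197}\right) + 3444} = \frac{1}{\left(100 - - \frac{1}{197}\right) + 3444} = \frac{1}{\left(100 + \frac{1}{197}\right) + 3444} = \frac{1}{\frac{19701}{197} + 3444} = \frac{1}{\frac{698169}{197}} = \frac{197}{698169}$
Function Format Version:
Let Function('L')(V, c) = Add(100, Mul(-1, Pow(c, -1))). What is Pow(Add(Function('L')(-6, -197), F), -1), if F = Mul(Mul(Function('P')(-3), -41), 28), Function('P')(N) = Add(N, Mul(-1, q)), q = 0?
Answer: Rational(197, 698169) ≈ 0.00028217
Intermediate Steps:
Function('P')(N) = N (Function('P')(N) = Add(N, Mul(-1, 0)) = Add(N, 0) = N)
F = 3444 (F = Mul(Mul(-3, -41), 28) = Mul(123, 28) = 3444)
Pow(Add(Function('L')(-6, -197), F), -1) = Pow(Add(Add(100, Mul(-1, Pow(-197, -1))), 3444), -1) = Pow(Add(Add(100, Mul(-1, Rational(-1, 197))), 3444), -1) = Pow(Add(Add(100, Rational(1, 197)), 3444), -1) = Pow(Add(Rational(19701, 197), 3444), -1) = Pow(Rational(698169, 197), -1) = Rational(197, 698169)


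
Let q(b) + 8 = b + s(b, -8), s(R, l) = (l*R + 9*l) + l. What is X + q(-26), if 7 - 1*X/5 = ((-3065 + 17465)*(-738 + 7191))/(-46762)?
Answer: 235324149/23381 ≈ 10065.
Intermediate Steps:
s(R, l) = 10*l + R*l (s(R, l) = (R*l + 9*l) + l = (9*l + R*l) + l = 10*l + R*l)
q(b) = -88 - 7*b (q(b) = -8 + (b - 8*(10 + b)) = -8 + (b + (-80 - 8*b)) = -8 + (-80 - 7*b) = -88 - 7*b)
X = 233126335/23381 (X = 35 - 5*(-3065 + 17465)*(-738 + 7191)/(-46762) = 35 - 5*14400*6453*(-1)/46762 = 35 - 464616000*(-1)/46762 = 35 - 5*(-46461600/23381) = 35 + 232308000/23381 = 233126335/23381 ≈ 9970.8)
X + q(-26) = 233126335/23381 + (-88 - 7*(-26)) = 233126335/23381 + (-88 + 182) = 233126335/23381 + 94 = 235324149/23381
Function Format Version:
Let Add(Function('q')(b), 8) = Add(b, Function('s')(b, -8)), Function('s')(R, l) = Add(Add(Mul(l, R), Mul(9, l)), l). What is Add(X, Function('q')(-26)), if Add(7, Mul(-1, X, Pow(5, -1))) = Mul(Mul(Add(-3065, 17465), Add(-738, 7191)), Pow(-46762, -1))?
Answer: Rational(235324149, 23381) ≈ 10065.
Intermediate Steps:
Function('s')(R, l) = Add(Mul(10, l), Mul(R, l)) (Function('s')(R, l) = Add(Add(Mul(R, l), Mul(9, l)), l) = Add(Add(Mul(9, l), Mul(R, l)), l) = Add(Mul(10, l), Mul(R, l)))
Function('q')(b) = Add(-88, Mul(-7, b)) (Function('q')(b) = Add(-8, Add(b, Mul(-8, Add(10, b)))) = Add(-8, Add(b, Add(-80, Mul(-8, b)))) = Add(-8, Add(-80, Mul(-7, b))) = Add(-88, Mul(-7, b)))
X = Rational(233126335, 23381) (X = Add(35, Mul(-5, Mul(Mul(Add(-3065, 17465), Add(-738, 7191)), Pow(-46762, -1)))) = Add(35, Mul(-5, Mul(Mul(14400, 6453), Rational(-1, 46762)))) = Add(35, Mul(-5, Mul(92923200, Rational(-1, 46762)))) = Add(35, Mul(-5, Rational(-46461600, 23381))) = Add(35, Rational(232308000, 23381)) = Rational(233126335, 23381) ≈ 9970.8)
Add(X, Function('q')(-26)) = Add(Rational(233126335, 23381), Add(-88, Mul(-7, -26))) = Add(Rational(233126335, 23381), Add(-88, 182)) = Add(Rational(233126335, 23381), 94) = Rational(235324149, 23381)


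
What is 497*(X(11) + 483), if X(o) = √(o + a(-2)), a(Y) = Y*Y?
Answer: 240051 + 497*√15 ≈ 2.4198e+5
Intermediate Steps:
a(Y) = Y²
X(o) = √(4 + o) (X(o) = √(o + (-2)²) = √(o + 4) = √(4 + o))
497*(X(11) + 483) = 497*(√(4 + 11) + 483) = 497*(√15 + 483) = 497*(483 + √15) = 240051 + 497*√15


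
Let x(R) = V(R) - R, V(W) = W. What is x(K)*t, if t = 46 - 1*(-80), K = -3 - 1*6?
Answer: 0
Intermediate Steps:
K = -9 (K = -3 - 6 = -9)
t = 126 (t = 46 + 80 = 126)
x(R) = 0 (x(R) = R - R = 0)
x(K)*t = 0*126 = 0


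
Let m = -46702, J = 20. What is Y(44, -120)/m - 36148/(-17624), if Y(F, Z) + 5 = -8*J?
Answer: 105693241/51442253 ≈ 2.0546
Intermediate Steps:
Y(F, Z) = -165 (Y(F, Z) = -5 - 8*20 = -5 - 160 = -165)
Y(44, -120)/m - 36148/(-17624) = -165/(-46702) - 36148/(-17624) = -165*(-1/46702) - 36148*(-1/17624) = 165/46702 + 9037/4406 = 105693241/51442253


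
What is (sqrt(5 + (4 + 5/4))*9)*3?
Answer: 27*sqrt(41)/2 ≈ 86.442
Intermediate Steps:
(sqrt(5 + (4 + 5/4))*9)*3 = (sqrt(5 + 21/4)*9)*3 = (sqrt(41/4)*9)*3 = ((sqrt(41)/2)*9)*3 = (9*sqrt(41)/2)*3 = 27*sqrt(41)/2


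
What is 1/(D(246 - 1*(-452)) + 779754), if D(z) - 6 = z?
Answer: 1/780458 ≈ 1.2813e-6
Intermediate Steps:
D(z) = 6 + z
1/(D(246 - 1*(-452)) + 779754) = 1/((6 + (246 - 1*(-452))) + 779754) = 1/((6 + (246 + 452)) + 779754) = 1/((6 + 698) + 779754) = 1/(704 + 779754) = 1/780458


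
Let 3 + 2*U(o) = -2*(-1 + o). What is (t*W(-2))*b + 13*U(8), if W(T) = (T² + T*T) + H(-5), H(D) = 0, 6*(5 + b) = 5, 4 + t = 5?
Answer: -863/6 ≈ -143.83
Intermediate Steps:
t = 1 (t = -4 + 5 = 1)
b = -25/6 (b = -5 + (⅙)*5 = -5 + ⅚ = -25/6 ≈ -4.1667)
W(T) = 2*T² (W(T) = (T² + T*T) + 0 = (T² + T²) + 0 = 2*T² + 0 = 2*T²)
U(o) = -½ - o (U(o) = -3/2 + (-2*(-1 + o))/2 = -3/2 + (2 - 2*o)/2 = -3/2 + (1 - o) = -½ - o)
(t*W(-2))*b + 13*U(8) = (1*(2*(-2)²))*(-25/6) + 13*(-½ - 1*8) = (1*(2*4))*(-25/6) + 13*(-½ - 8) = (1*8)*(-25/6) + 13*(-17/2) = 8*(-25/6) - 221/2 = -100/3 - 221/2 = -863/6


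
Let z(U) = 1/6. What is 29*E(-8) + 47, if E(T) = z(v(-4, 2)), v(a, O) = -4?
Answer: 311/6 ≈ 51.833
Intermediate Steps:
z(U) = 1/6
E(T) = 1/6
29*E(-8) + 47 = 29*(1/6) + 47 = 29/6 + 47 = 311/6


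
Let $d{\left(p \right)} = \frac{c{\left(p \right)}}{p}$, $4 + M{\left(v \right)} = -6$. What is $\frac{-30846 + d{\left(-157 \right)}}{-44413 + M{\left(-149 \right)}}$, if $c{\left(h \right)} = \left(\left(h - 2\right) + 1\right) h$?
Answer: $\frac{31004}{44423} \approx 0.69793$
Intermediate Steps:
$c{\left(h \right)} = h \left(-1 + h\right)$ ($c{\left(h \right)} = \left(\left(-2 + h\right) + 1\right) h = \left(-1 + h\right) h = h \left(-1 + h\right)$)
$M{\left(v \right)} = -10$ ($M{\left(v \right)} = -4 - 6 = -10$)
$d{\left(p \right)} = -1 + p$ ($d{\left(p \right)} = \frac{p \left(-1 + p\right)}{p} = -1 + p$)
$\frac{-30846 + d{\left(-157 \right)}}{-44413 + M{\left(-149 \right)}} = \frac{-30846 - 158}{-44413 - 10} = \frac{-30846 - 158}{-44423} = \left(-31004\right) \left(- \frac{1}{44423}\right) = \frac{31004}{44423}$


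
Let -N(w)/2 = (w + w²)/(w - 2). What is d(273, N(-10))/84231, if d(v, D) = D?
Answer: 5/28077 ≈ 0.00017808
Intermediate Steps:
N(w) = -2*(w + w²)/(-2 + w) (N(w) = -2*(w + w²)/(w - 2) = -2*(w + w²)/(-2 + w))
d(273, N(-10))/84231 = -2*(-10)*(1 - 10)/(-2 - 10)/84231 = -2*(-10)*(-9)/(-12)*(1/84231) = -2*(-10)*(-1/12)*(-9)*(1/84231) = 15*(1/84231) = 5/28077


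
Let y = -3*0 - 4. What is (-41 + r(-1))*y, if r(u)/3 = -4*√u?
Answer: 164 + 48*I ≈ 164.0 + 48.0*I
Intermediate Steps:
y = -4 (y = 0 - 4 = -4)
r(u) = -12*√u (r(u) = 3*(-4*√u) = -12*√u)
(-41 + r(-1))*y = (-41 - 12*I)*(-4) = 164 + 48*I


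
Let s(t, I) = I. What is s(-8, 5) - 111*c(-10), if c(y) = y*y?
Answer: -11095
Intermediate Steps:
c(y) = y²
s(-8, 5) - 111*c(-10) = 5 - 111*(-10)² = 5 - 111*100 = 5 - 11100 = -11095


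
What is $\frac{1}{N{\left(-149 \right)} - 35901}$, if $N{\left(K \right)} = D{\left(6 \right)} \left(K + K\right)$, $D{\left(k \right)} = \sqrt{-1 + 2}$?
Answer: $- \frac{1}{36199} \approx -2.7625 \cdot 10^{-5}$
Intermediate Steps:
$D{\left(k \right)} = 1$ ($D{\left(k \right)} = \sqrt{1} = 1$)
$N{\left(K \right)} = 2 K$ ($N{\left(K \right)} = 1 \left(K + K\right) = 1 \cdot 2 K = 2 K$)
$\frac{1}{N{\left(-149 \right)} - 35901} = \frac{1}{2 \left(-149\right) - 35901} = \frac{1}{-298 - 35901} = \frac{1}{-36199} = - \frac{1}{36199}$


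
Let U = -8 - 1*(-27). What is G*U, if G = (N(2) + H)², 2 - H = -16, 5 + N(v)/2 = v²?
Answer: 4864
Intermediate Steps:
N(v) = -10 + 2*v²
H = 18 (H = 2 - 1*(-16) = 2 + 16 = 18)
U = 19 (U = -8 + 27 = 19)
G = 256 (G = ((-10 + 2*2²) + 18)² = ((-10 + 2*4) + 18)² = ((-10 + 8) + 18)² = (-2 + 18)² = 16² = 256)
G*U = 256*19 = 4864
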